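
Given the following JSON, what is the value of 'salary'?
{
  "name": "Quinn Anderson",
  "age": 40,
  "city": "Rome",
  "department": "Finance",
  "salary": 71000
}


Looking up field 'salary'
Value: 71000

71000


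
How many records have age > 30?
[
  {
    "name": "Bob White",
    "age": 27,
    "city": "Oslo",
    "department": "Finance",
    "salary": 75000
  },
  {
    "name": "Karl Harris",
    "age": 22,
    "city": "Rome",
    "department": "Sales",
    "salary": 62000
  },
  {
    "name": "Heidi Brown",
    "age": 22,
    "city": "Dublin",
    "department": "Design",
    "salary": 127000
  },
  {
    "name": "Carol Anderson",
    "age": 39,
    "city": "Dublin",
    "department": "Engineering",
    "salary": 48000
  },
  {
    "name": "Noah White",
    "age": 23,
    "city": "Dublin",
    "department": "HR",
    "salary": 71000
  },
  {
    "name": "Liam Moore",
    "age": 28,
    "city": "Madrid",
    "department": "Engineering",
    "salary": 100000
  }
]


Data: 6 records
Condition: age > 30

Checking each record:
  Bob White: 27
  Karl Harris: 22
  Heidi Brown: 22
  Carol Anderson: 39 MATCH
  Noah White: 23
  Liam Moore: 28

Count: 1

1


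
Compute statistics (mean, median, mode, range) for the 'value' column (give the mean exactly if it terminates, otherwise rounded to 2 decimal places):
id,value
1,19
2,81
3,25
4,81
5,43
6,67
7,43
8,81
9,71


Data: [19, 81, 25, 81, 43, 67, 43, 81, 71]
Count: 9
Sum: 511
Mean: 511/9 ≈ 56.78 (rounded to 2 decimal places)
Sorted: [19, 25, 43, 43, 67, 71, 81, 81, 81]
Median: 67.0
Mode: 81 (3 times)
Range: 81 - 19 = 62
Min: 19, Max: 81

mean≈56.78, median=67.0, mode=81, range=62


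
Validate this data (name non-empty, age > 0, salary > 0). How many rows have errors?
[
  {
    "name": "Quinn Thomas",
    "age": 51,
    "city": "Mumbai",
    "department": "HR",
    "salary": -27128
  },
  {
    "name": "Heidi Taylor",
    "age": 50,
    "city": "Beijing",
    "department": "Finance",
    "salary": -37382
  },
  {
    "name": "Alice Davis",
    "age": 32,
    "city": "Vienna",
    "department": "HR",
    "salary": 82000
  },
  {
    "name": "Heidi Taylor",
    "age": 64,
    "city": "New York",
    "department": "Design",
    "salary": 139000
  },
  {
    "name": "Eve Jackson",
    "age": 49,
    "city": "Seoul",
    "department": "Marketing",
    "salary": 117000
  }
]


Validating 5 records:
Rules: name non-empty, age > 0, salary > 0

  Row 1 (Quinn Thomas): negative salary: -27128
  Row 2 (Heidi Taylor): negative salary: -37382
  Row 3 (Alice Davis): OK
  Row 4 (Heidi Taylor): OK
  Row 5 (Eve Jackson): OK

Total errors: 2

2 errors


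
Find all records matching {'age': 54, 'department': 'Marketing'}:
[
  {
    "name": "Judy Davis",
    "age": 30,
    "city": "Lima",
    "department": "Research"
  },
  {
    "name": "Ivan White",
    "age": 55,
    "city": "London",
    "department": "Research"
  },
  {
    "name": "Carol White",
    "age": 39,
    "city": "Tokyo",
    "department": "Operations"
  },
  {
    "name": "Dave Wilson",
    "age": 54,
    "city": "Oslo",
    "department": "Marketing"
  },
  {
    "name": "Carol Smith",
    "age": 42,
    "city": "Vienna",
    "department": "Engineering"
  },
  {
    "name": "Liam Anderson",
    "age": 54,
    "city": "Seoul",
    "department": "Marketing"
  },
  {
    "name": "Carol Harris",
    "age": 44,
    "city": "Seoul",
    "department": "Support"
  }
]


Search criteria: {'age': 54, 'department': 'Marketing'}

Checking 7 records:
  Judy Davis: {age: 30, department: Research}
  Ivan White: {age: 55, department: Research}
  Carol White: {age: 39, department: Operations}
  Dave Wilson: {age: 54, department: Marketing} <-- MATCH
  Carol Smith: {age: 42, department: Engineering}
  Liam Anderson: {age: 54, department: Marketing} <-- MATCH
  Carol Harris: {age: 44, department: Support}

Matches: ["Dave Wilson", "Liam Anderson"]

["Dave Wilson", "Liam Anderson"]


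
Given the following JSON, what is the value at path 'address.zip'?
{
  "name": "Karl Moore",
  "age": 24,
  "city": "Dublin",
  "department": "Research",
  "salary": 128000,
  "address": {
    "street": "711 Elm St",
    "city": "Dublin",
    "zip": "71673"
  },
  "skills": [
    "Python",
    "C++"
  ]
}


Query: address.zip
Path: address -> zip
Value: 71673

71673


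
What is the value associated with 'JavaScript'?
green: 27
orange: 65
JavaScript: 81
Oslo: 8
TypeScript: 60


Looking up key 'JavaScript'
Value: 81

81


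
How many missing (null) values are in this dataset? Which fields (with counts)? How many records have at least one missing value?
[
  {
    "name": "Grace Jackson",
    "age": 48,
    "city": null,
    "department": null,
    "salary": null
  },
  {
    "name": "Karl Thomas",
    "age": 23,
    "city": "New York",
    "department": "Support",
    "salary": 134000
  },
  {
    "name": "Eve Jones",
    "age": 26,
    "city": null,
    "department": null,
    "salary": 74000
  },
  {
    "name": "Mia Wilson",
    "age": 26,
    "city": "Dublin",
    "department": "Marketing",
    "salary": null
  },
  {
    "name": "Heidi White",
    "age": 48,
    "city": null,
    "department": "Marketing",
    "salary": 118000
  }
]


Checking for missing (null) values in 5 records:

  Grace Jackson: city, department, salary
  Karl Thomas: complete
  Eve Jones: city, department
  Mia Wilson: salary
  Heidi White: city

Per field:
  name: 0 missing
  age: 0 missing
  city: 3 missing
  department: 2 missing
  salary: 2 missing

Total missing values: 7
Records with any missing: 4

7 missing values (city: 3, department: 2, salary: 2); 4 incomplete records


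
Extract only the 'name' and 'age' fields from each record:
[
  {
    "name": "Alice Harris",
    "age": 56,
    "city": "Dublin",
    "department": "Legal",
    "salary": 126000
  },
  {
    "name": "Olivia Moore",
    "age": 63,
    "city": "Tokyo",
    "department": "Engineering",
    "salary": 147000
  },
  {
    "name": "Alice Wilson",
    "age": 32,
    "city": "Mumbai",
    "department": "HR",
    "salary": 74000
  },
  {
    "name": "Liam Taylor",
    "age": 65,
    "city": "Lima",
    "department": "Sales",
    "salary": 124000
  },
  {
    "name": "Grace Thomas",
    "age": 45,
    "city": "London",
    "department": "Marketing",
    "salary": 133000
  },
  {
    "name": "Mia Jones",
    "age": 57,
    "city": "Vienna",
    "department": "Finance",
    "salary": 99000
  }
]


Original: 6 records with fields: name, age, city, department, salary
Keep: ['name', 'age']
Drop: ['city', 'department', 'salary']
Result: 6 records, 2 fields each

[
  {
    "name": "Alice Harris",
    "age": 56
  },
  {
    "name": "Olivia Moore",
    "age": 63
  },
  {
    "name": "Alice Wilson",
    "age": 32
  },
  {
    "name": "Liam Taylor",
    "age": 65
  },
  {
    "name": "Grace Thomas",
    "age": 45
  },
  {
    "name": "Mia Jones",
    "age": 57
  }
]


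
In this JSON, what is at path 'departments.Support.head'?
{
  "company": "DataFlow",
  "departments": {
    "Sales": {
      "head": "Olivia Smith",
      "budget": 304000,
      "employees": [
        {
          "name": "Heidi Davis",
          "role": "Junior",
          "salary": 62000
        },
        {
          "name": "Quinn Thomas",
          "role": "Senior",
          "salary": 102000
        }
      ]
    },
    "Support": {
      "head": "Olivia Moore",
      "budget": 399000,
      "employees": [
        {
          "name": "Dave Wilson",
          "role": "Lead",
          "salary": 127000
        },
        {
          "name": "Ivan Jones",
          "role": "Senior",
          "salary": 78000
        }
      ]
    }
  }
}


Path: departments.Support.head

Navigate:
  -> departments
  -> Support
  -> head = 'Olivia Moore'

Olivia Moore


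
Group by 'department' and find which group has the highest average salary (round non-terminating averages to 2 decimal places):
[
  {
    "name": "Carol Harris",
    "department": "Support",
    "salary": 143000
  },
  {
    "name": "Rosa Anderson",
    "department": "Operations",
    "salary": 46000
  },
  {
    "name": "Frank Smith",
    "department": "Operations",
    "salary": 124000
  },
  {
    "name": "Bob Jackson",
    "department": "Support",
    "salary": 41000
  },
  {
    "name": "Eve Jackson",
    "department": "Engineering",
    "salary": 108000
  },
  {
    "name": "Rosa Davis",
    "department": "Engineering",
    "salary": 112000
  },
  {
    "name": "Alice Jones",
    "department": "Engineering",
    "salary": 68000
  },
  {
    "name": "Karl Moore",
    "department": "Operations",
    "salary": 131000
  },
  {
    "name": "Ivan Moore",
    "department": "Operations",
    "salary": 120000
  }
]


Group by: department

Groups:
  Engineering: 3 people, avg salary = 288000/3 = $96000
  Operations: 4 people, avg salary = 421000/4 = $105250
  Support: 2 people, avg salary = 184000/2 = $92000

Highest average salary: Operations ($105250)

Operations ($105250)


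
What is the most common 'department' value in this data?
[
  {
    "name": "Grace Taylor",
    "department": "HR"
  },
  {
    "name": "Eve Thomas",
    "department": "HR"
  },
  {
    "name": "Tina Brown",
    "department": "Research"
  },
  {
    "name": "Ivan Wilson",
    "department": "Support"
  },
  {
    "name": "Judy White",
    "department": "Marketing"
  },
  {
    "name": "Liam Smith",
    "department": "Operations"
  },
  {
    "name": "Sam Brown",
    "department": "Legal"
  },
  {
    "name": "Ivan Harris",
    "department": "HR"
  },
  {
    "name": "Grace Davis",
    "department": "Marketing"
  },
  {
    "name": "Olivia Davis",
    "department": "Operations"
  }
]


Counting 'department' values across 10 records:

  HR: 3 ###
  Marketing: 2 ##
  Operations: 2 ##
  Research: 1 #
  Support: 1 #
  Legal: 1 #

Most common: HR (3 times)

HR (3 times)


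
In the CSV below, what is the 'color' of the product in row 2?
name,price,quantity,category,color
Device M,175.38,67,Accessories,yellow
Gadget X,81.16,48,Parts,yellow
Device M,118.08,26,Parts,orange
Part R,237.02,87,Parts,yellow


Query: Row 2 ('Gadget X'), column 'color'
Value: yellow

yellow


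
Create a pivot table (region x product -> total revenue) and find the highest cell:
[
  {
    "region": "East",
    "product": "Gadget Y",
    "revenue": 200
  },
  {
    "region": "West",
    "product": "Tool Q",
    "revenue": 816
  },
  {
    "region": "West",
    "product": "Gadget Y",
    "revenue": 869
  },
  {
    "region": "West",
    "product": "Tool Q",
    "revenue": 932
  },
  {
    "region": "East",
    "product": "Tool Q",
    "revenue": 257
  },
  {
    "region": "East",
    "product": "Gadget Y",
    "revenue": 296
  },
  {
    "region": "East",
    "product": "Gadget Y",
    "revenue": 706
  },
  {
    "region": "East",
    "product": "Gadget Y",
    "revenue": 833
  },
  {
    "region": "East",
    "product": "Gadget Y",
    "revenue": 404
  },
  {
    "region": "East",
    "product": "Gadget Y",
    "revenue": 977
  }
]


Pivot: region (rows) x product (columns) -> total revenue

     Gadget Y      Tool Q      
East          3416           257  
West           869          1748  

Highest: East / Gadget Y = $3416

East / Gadget Y = $3416


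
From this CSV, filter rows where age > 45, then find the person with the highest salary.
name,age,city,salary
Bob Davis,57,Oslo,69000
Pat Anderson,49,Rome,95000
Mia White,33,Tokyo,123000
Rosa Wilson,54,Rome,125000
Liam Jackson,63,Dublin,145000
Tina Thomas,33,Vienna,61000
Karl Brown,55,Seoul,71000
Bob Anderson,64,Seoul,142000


Filter: age > 45
Sort by: salary (descending)

Filtered records (6):
  Liam Jackson, age 63, salary $145000
  Bob Anderson, age 64, salary $142000
  Rosa Wilson, age 54, salary $125000
  Pat Anderson, age 49, salary $95000
  Karl Brown, age 55, salary $71000
  Bob Davis, age 57, salary $69000

Highest salary: Liam Jackson ($145000)

Liam Jackson


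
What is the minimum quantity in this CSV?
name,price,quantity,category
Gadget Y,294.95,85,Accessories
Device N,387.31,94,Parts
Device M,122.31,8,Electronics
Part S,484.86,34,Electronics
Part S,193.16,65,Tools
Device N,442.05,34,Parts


Computing minimum quantity:
Values: [85, 94, 8, 34, 65, 34]
Min = 8

8


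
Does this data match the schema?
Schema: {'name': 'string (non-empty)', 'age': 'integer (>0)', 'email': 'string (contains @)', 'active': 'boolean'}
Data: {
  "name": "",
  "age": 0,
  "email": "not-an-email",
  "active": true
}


Validating each field against schema:
  name: FAIL ("" is an empty string)
  age: FAIL (0 is not > 0)
  email: FAIL ("not-an-email" does not contain @)
  active: OK (boolean)

Result: INVALID (3 errors: name, age, email)

INVALID (3 errors: name, age, email)


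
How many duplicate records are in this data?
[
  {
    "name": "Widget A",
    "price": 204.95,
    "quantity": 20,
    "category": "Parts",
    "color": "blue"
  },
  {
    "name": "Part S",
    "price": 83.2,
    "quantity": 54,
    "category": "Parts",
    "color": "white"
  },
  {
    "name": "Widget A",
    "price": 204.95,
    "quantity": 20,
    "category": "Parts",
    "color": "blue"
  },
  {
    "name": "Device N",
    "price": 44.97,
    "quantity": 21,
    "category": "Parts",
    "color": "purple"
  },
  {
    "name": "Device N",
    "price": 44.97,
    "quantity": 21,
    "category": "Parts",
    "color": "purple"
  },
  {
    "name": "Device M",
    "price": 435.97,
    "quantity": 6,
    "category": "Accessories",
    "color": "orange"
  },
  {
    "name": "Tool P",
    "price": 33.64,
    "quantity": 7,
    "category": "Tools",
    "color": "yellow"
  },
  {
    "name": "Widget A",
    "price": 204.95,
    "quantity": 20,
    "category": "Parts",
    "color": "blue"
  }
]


Checking 8 records for duplicates:

  Row 1: Widget A ($204.95, qty 20)
  Row 2: Part S ($83.2, qty 54)
  Row 3: Widget A ($204.95, qty 20) <-- DUPLICATE
  Row 4: Device N ($44.97, qty 21)
  Row 5: Device N ($44.97, qty 21) <-- DUPLICATE
  Row 6: Device M ($435.97, qty 6)
  Row 7: Tool P ($33.64, qty 7)
  Row 8: Widget A ($204.95, qty 20) <-- DUPLICATE

Duplicates found: 3
Unique records: 5

3 duplicates, 5 unique


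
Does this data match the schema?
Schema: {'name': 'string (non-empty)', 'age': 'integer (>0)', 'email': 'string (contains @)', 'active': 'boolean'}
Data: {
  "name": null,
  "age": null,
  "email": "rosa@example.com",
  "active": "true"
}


Validating each field against schema:
  name: FAIL (null is not a string)
  age: FAIL (null is not an integer)
  email: OK (string with @)
  active: FAIL ("true" is not a boolean)

Result: INVALID (3 errors: name, age, active)

INVALID (3 errors: name, age, active)


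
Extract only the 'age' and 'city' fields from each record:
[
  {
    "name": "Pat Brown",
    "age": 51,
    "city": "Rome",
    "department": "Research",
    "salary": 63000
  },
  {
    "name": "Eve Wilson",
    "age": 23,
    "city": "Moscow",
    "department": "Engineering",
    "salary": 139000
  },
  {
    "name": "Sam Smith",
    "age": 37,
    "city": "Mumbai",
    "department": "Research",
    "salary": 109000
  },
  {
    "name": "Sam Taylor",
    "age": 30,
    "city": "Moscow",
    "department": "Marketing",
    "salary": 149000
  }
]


Original: 4 records with fields: name, age, city, department, salary
Keep: ['age', 'city']
Drop: ['name', 'department', 'salary']
Result: 4 records, 2 fields each

[
  {
    "age": 51,
    "city": "Rome"
  },
  {
    "age": 23,
    "city": "Moscow"
  },
  {
    "age": 37,
    "city": "Mumbai"
  },
  {
    "age": 30,
    "city": "Moscow"
  }
]


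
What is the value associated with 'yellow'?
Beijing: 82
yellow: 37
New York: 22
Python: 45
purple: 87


Looking up key 'yellow'
Value: 37

37


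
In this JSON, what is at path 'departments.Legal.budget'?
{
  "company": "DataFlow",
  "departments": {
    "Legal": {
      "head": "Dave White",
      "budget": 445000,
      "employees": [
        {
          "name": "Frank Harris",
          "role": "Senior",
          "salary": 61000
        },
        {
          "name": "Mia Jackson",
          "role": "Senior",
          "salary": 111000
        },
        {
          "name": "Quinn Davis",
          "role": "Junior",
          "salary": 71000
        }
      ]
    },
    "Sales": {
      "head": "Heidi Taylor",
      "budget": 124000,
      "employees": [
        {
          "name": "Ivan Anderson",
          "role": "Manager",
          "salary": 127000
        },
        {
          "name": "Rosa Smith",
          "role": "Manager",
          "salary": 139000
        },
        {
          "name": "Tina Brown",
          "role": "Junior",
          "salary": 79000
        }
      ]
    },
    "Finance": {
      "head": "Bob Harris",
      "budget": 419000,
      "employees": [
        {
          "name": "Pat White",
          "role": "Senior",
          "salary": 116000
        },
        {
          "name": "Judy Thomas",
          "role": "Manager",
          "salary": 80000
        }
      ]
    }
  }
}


Path: departments.Legal.budget

Navigate:
  -> departments
  -> Legal
  -> budget = 445000

445000


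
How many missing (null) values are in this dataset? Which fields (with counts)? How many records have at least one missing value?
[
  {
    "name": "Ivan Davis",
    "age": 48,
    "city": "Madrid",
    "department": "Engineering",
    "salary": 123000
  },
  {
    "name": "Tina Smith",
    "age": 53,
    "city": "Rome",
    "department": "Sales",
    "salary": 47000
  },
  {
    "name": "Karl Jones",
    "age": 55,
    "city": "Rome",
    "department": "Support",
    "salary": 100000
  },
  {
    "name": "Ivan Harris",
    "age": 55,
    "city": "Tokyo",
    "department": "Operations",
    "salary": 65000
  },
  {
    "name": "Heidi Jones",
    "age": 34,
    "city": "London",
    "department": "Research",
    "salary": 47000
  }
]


Checking for missing (null) values in 5 records:

  Ivan Davis: complete
  Tina Smith: complete
  Karl Jones: complete
  Ivan Harris: complete
  Heidi Jones: complete

Per field:
  name: 0 missing
  age: 0 missing
  city: 0 missing
  department: 0 missing
  salary: 0 missing

Total missing values: 0
Records with any missing: 0

0 missing values (none); 0 incomplete records


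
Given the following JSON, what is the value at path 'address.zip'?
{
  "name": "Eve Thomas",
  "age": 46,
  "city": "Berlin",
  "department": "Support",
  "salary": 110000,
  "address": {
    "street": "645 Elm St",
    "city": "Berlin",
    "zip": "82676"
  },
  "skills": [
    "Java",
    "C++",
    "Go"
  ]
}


Query: address.zip
Path: address -> zip
Value: 82676

82676


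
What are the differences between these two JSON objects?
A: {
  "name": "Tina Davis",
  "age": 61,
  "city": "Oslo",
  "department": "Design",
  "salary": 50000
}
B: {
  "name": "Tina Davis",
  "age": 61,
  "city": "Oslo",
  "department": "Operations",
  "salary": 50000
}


Comparing each field (in key order):
  name: same
  age: same
  city: same
  department: DIFFERENT
  salary: same
Differences:
  department: Design -> Operations

1 field(s) changed

1 change: department


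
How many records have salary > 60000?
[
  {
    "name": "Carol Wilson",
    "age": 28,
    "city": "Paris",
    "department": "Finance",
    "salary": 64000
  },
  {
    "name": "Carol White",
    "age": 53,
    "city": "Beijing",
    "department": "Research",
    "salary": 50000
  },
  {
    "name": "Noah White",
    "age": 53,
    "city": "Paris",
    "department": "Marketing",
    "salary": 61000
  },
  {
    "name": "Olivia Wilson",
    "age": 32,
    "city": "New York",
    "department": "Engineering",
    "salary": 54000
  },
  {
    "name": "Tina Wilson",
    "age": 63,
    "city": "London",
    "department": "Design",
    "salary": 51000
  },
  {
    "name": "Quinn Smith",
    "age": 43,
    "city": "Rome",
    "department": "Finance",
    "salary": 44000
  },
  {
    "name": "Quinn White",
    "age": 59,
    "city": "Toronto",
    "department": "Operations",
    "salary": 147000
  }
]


Data: 7 records
Condition: salary > 60000

Checking each record:
  Carol Wilson: 64000 MATCH
  Carol White: 50000
  Noah White: 61000 MATCH
  Olivia Wilson: 54000
  Tina Wilson: 51000
  Quinn Smith: 44000
  Quinn White: 147000 MATCH

Count: 3

3


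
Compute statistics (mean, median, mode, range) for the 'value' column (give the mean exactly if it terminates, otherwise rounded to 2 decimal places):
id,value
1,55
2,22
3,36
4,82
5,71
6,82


Data: [55, 22, 36, 82, 71, 82]
Count: 6
Sum: 348
Mean: 348/6 = 58
Sorted: [22, 36, 55, 71, 82, 82]
Median: 63.0
Mode: 82 (2 times)
Range: 82 - 22 = 60
Min: 22, Max: 82

mean=58, median=63.0, mode=82, range=60


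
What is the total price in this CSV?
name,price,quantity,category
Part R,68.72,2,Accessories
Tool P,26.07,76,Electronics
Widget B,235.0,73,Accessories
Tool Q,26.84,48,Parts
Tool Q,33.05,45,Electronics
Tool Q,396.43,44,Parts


Computing total price:
Values: [68.72, 26.07, 235.0, 26.84, 33.05, 396.43]
Sum = 786.11

786.11


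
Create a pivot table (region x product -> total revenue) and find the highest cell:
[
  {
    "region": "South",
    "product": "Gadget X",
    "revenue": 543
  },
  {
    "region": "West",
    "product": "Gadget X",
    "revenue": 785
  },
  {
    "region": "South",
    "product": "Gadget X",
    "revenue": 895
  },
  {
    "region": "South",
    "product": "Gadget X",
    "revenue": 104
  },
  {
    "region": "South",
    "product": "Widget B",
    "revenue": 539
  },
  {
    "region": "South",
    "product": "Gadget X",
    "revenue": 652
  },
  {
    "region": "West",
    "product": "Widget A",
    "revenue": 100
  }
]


Pivot: region (rows) x product (columns) -> total revenue

     Gadget X      Widget A      Widget B    
South         2194             0           539  
West           785           100             0  

Highest: South / Gadget X = $2194

South / Gadget X = $2194


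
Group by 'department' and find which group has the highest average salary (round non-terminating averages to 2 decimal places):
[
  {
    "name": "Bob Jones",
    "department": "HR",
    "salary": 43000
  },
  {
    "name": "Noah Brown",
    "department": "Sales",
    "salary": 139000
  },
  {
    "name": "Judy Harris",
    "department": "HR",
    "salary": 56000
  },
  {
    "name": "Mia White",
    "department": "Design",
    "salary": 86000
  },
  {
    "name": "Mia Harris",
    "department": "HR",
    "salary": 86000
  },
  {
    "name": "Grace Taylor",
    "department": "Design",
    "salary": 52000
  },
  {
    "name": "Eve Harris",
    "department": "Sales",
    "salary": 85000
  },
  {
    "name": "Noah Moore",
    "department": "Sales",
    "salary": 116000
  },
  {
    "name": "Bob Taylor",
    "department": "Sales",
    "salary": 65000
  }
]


Group by: department

Groups:
  Design: 2 people, avg salary = 138000/2 = $69000
  HR: 3 people, avg salary = 185000/3 ≈ $61666.67
  Sales: 4 people, avg salary = 405000/4 = $101250

Highest average salary: Sales ($101250)

Sales ($101250)


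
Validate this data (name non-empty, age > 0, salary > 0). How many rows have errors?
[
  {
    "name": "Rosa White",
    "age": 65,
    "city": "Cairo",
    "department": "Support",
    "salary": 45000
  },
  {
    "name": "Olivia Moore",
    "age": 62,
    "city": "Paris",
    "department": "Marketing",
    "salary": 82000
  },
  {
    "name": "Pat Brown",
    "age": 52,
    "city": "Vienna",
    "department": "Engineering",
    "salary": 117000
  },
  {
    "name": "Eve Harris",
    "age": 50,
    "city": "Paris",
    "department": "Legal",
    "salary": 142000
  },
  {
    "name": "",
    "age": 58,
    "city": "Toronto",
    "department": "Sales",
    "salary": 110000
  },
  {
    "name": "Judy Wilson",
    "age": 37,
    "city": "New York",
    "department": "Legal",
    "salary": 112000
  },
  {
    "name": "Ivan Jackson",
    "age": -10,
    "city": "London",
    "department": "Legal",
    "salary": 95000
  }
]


Validating 7 records:
Rules: name non-empty, age > 0, salary > 0

  Row 1 (Rosa White): OK
  Row 2 (Olivia Moore): OK
  Row 3 (Pat Brown): OK
  Row 4 (Eve Harris): OK
  Row 5 (???): empty name
  Row 6 (Judy Wilson): OK
  Row 7 (Ivan Jackson): negative age: -10

Total errors: 2

2 errors


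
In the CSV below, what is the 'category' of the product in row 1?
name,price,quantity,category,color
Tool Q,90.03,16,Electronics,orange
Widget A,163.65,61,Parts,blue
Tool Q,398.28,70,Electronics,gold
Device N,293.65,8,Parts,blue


Query: Row 1 ('Tool Q'), column 'category'
Value: Electronics

Electronics


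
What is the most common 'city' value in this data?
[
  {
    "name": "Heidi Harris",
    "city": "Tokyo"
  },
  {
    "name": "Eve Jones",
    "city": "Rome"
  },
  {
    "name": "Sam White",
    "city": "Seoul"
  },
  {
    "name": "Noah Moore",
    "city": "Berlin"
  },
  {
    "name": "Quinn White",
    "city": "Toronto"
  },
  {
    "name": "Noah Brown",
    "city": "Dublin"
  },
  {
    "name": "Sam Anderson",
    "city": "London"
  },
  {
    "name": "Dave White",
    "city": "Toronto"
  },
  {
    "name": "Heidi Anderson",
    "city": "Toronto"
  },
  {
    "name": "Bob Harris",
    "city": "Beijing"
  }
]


Counting 'city' values across 10 records:

  Toronto: 3 ###
  Tokyo: 1 #
  Rome: 1 #
  Seoul: 1 #
  Berlin: 1 #
  Dublin: 1 #
  London: 1 #
  Beijing: 1 #

Most common: Toronto (3 times)

Toronto (3 times)


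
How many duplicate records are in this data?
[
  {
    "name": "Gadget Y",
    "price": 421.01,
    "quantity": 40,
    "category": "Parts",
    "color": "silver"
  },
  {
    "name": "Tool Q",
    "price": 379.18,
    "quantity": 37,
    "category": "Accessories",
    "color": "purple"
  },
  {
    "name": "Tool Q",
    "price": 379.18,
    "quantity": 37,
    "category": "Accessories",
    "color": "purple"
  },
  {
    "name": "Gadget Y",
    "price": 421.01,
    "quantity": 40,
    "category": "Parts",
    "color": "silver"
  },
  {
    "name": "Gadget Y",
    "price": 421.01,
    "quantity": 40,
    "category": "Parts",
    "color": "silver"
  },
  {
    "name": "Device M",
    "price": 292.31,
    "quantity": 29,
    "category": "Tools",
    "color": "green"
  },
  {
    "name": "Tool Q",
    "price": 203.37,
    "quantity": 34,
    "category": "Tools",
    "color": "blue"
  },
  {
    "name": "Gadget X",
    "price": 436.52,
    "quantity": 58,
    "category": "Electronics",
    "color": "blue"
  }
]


Checking 8 records for duplicates:

  Row 1: Gadget Y ($421.01, qty 40)
  Row 2: Tool Q ($379.18, qty 37)
  Row 3: Tool Q ($379.18, qty 37) <-- DUPLICATE
  Row 4: Gadget Y ($421.01, qty 40) <-- DUPLICATE
  Row 5: Gadget Y ($421.01, qty 40) <-- DUPLICATE
  Row 6: Device M ($292.31, qty 29)
  Row 7: Tool Q ($203.37, qty 34)
  Row 8: Gadget X ($436.52, qty 58)

Duplicates found: 3
Unique records: 5

3 duplicates, 5 unique


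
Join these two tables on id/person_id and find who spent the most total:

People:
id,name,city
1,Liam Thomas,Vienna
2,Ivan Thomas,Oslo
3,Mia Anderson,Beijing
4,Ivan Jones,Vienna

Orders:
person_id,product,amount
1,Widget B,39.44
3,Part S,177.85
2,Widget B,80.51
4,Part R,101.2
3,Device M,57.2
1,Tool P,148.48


Join on: people.id = orders.person_id

Joined rows:
  Liam Thomas (Vienna) bought Widget B for $39.44
  Mia Anderson (Beijing) bought Part S for $177.85
  Ivan Thomas (Oslo) bought Widget B for $80.51
  Ivan Jones (Vienna) bought Part R for $101.2
  Mia Anderson (Beijing) bought Device M for $57.2
  Liam Thomas (Vienna) bought Tool P for $148.48

Total per person:
  Mia Anderson: $235.05
  Liam Thomas: $187.92
  Ivan Jones: $101.20
  Ivan Thomas: $80.51

Top spender: Mia Anderson ($235.05)

Mia Anderson ($235.05)


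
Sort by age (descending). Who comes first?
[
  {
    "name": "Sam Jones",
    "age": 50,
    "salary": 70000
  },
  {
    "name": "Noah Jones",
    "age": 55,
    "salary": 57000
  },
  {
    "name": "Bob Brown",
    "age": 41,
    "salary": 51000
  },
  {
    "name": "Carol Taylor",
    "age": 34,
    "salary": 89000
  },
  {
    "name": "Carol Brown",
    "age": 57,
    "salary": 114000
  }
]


Sort by: age (descending)

Sorted order:
  1. Carol Brown (age = 57)
  2. Noah Jones (age = 55)
  3. Sam Jones (age = 50)
  4. Bob Brown (age = 41)
  5. Carol Taylor (age = 34)

First: Carol Brown

Carol Brown


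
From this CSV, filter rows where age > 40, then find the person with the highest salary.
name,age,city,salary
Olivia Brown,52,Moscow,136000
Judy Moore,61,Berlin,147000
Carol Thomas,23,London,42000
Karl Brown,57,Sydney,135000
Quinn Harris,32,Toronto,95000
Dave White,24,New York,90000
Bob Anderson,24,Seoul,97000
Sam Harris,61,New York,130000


Filter: age > 40
Sort by: salary (descending)

Filtered records (4):
  Judy Moore, age 61, salary $147000
  Olivia Brown, age 52, salary $136000
  Karl Brown, age 57, salary $135000
  Sam Harris, age 61, salary $130000

Highest salary: Judy Moore ($147000)

Judy Moore


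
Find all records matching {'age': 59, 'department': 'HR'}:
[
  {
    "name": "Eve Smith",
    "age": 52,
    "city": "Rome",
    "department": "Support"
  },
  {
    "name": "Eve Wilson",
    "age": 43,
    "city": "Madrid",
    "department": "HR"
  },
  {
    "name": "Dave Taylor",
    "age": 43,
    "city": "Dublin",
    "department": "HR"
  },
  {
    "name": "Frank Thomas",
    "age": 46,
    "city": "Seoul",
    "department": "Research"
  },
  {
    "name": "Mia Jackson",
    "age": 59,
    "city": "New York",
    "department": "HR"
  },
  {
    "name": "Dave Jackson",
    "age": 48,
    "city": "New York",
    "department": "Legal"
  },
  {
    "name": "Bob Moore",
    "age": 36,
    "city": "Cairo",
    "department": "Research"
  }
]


Search criteria: {'age': 59, 'department': 'HR'}

Checking 7 records:
  Eve Smith: {age: 52, department: Support}
  Eve Wilson: {age: 43, department: HR}
  Dave Taylor: {age: 43, department: HR}
  Frank Thomas: {age: 46, department: Research}
  Mia Jackson: {age: 59, department: HR} <-- MATCH
  Dave Jackson: {age: 48, department: Legal}
  Bob Moore: {age: 36, department: Research}

Matches: ["Mia Jackson"]

["Mia Jackson"]


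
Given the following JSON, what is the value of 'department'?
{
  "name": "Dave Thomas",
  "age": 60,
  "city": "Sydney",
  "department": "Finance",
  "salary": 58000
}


Looking up field 'department'
Value: Finance

Finance


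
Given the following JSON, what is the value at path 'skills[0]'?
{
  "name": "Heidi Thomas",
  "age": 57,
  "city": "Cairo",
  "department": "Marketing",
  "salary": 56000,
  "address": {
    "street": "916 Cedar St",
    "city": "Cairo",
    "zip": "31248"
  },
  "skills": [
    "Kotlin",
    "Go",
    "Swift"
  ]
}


Query: skills[0]
Path: skills -> first element
Value: Kotlin

Kotlin


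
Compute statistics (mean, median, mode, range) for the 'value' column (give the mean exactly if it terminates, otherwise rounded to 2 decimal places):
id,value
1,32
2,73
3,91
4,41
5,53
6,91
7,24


Data: [32, 73, 91, 41, 53, 91, 24]
Count: 7
Sum: 405
Mean: 405/7 ≈ 57.86 (rounded to 2 decimal places)
Sorted: [24, 32, 41, 53, 73, 91, 91]
Median: 53.0
Mode: 91 (2 times)
Range: 91 - 24 = 67
Min: 24, Max: 91

mean≈57.86, median=53.0, mode=91, range=67


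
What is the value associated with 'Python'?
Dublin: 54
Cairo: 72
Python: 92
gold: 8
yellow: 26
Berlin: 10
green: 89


Looking up key 'Python'
Value: 92

92


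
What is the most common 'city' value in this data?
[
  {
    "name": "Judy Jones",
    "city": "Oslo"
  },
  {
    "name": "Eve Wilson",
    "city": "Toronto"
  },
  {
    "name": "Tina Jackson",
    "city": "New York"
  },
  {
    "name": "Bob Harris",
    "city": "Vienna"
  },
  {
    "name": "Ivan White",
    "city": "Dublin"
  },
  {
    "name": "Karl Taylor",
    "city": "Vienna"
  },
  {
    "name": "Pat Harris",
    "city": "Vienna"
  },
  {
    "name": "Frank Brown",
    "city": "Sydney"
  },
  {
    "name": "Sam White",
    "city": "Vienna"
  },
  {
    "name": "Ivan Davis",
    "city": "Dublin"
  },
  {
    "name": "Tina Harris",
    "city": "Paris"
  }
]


Counting 'city' values across 11 records:

  Vienna: 4 ####
  Dublin: 2 ##
  Oslo: 1 #
  Toronto: 1 #
  New York: 1 #
  Sydney: 1 #
  Paris: 1 #

Most common: Vienna (4 times)

Vienna (4 times)


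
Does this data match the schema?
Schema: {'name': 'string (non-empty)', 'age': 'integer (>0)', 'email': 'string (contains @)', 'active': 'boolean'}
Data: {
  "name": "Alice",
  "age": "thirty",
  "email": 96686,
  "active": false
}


Validating each field against schema:
  name: OK (non-empty string)
  age: FAIL ("thirty" is not an integer)
  email: FAIL (96686 is not a string)
  active: OK (boolean)

Result: INVALID (2 errors: age, email)

INVALID (2 errors: age, email)


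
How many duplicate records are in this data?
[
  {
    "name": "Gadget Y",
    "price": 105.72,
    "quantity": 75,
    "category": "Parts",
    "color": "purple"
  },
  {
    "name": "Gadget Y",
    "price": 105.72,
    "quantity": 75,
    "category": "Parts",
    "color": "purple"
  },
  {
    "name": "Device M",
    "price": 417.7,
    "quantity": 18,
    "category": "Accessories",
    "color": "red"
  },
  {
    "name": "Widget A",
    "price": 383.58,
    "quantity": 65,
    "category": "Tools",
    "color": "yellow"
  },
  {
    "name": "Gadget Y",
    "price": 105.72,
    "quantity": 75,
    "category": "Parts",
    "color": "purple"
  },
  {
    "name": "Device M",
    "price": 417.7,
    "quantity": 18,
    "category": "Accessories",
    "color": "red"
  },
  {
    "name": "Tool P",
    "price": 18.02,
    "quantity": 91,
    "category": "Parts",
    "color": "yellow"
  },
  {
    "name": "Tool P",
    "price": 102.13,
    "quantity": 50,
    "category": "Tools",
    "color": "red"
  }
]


Checking 8 records for duplicates:

  Row 1: Gadget Y ($105.72, qty 75)
  Row 2: Gadget Y ($105.72, qty 75) <-- DUPLICATE
  Row 3: Device M ($417.7, qty 18)
  Row 4: Widget A ($383.58, qty 65)
  Row 5: Gadget Y ($105.72, qty 75) <-- DUPLICATE
  Row 6: Device M ($417.7, qty 18) <-- DUPLICATE
  Row 7: Tool P ($18.02, qty 91)
  Row 8: Tool P ($102.13, qty 50)

Duplicates found: 3
Unique records: 5

3 duplicates, 5 unique


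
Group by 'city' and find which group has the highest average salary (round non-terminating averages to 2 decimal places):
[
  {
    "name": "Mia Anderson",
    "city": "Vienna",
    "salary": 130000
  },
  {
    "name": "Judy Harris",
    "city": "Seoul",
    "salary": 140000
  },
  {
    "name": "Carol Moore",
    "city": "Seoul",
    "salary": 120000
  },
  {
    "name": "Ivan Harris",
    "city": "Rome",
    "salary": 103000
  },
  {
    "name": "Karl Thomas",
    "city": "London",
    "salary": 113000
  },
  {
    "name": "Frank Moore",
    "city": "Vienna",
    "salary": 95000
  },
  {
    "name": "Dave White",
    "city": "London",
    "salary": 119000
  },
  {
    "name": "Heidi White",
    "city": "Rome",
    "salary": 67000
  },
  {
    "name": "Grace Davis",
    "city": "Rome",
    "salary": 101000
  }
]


Group by: city

Groups:
  London: 2 people, avg salary = 232000/2 = $116000
  Rome: 3 people, avg salary = 271000/3 ≈ $90333.33
  Seoul: 2 people, avg salary = 260000/2 = $130000
  Vienna: 2 people, avg salary = 225000/2 = $112500

Highest average salary: Seoul ($130000)

Seoul ($130000)


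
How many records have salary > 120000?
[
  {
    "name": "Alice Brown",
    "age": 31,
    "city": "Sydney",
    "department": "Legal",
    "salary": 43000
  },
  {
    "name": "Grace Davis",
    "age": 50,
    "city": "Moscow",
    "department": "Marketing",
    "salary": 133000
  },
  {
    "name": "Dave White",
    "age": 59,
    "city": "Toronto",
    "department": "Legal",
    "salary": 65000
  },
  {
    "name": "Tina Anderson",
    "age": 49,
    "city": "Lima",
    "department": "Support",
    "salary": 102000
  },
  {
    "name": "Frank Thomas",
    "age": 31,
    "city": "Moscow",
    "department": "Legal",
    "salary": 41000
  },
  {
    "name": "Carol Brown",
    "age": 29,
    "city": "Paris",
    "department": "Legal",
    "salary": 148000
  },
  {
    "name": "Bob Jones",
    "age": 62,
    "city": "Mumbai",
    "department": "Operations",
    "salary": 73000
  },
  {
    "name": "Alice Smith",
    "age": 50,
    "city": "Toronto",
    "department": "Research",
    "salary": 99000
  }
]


Data: 8 records
Condition: salary > 120000

Checking each record:
  Alice Brown: 43000
  Grace Davis: 133000 MATCH
  Dave White: 65000
  Tina Anderson: 102000
  Frank Thomas: 41000
  Carol Brown: 148000 MATCH
  Bob Jones: 73000
  Alice Smith: 99000

Count: 2

2


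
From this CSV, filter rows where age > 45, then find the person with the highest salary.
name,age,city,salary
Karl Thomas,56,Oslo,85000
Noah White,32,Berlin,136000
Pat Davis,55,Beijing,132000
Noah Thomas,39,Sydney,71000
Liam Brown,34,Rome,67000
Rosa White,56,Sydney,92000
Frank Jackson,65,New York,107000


Filter: age > 45
Sort by: salary (descending)

Filtered records (4):
  Pat Davis, age 55, salary $132000
  Frank Jackson, age 65, salary $107000
  Rosa White, age 56, salary $92000
  Karl Thomas, age 56, salary $85000

Highest salary: Pat Davis ($132000)

Pat Davis


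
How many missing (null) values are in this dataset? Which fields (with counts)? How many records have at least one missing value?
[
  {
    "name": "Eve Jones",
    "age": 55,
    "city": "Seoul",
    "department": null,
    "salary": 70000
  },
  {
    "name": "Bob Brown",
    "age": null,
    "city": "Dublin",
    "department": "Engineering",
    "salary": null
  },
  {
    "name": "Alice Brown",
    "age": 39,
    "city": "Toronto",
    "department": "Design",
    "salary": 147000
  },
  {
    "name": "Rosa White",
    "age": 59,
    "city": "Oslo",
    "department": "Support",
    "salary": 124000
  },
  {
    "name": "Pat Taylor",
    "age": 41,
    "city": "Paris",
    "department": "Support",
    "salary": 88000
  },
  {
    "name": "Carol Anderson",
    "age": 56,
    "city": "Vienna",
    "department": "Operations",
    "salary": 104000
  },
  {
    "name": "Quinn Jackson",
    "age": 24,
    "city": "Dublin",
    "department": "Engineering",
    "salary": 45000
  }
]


Checking for missing (null) values in 7 records:

  Eve Jones: department
  Bob Brown: age, salary
  Alice Brown: complete
  Rosa White: complete
  Pat Taylor: complete
  Carol Anderson: complete
  Quinn Jackson: complete

Per field:
  name: 0 missing
  age: 1 missing
  city: 0 missing
  department: 1 missing
  salary: 1 missing

Total missing values: 3
Records with any missing: 2

3 missing values (age: 1, department: 1, salary: 1); 2 incomplete records


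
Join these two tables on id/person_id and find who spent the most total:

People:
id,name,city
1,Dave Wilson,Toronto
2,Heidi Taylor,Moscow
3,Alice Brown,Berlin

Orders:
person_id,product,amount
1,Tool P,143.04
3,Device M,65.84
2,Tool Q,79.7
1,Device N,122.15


Join on: people.id = orders.person_id

Joined rows:
  Dave Wilson (Toronto) bought Tool P for $143.04
  Alice Brown (Berlin) bought Device M for $65.84
  Heidi Taylor (Moscow) bought Tool Q for $79.7
  Dave Wilson (Toronto) bought Device N for $122.15

Total per person:
  Dave Wilson: $265.19
  Heidi Taylor: $79.70
  Alice Brown: $65.84

Top spender: Dave Wilson ($265.19)

Dave Wilson ($265.19)


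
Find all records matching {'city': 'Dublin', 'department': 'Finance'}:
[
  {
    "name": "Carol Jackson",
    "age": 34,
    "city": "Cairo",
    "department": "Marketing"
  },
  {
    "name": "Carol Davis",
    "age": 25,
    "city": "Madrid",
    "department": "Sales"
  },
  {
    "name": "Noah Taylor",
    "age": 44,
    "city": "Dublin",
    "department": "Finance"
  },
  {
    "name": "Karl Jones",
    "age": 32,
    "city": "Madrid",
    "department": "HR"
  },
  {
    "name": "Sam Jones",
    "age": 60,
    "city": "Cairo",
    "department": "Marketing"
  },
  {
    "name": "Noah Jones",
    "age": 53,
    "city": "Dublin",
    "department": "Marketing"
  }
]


Search criteria: {'city': 'Dublin', 'department': 'Finance'}

Checking 6 records:
  Carol Jackson: {city: Cairo, department: Marketing}
  Carol Davis: {city: Madrid, department: Sales}
  Noah Taylor: {city: Dublin, department: Finance} <-- MATCH
  Karl Jones: {city: Madrid, department: HR}
  Sam Jones: {city: Cairo, department: Marketing}
  Noah Jones: {city: Dublin, department: Marketing}

Matches: ["Noah Taylor"]

["Noah Taylor"]
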